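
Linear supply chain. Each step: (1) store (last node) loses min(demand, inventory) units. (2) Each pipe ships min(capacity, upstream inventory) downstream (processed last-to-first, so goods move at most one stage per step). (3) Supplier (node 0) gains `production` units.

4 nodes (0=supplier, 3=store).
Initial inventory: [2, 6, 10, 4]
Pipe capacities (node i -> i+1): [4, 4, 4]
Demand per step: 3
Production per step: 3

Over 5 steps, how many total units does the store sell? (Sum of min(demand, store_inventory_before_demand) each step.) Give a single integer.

Answer: 15

Derivation:
Step 1: sold=3 (running total=3) -> [3 4 10 5]
Step 2: sold=3 (running total=6) -> [3 3 10 6]
Step 3: sold=3 (running total=9) -> [3 3 9 7]
Step 4: sold=3 (running total=12) -> [3 3 8 8]
Step 5: sold=3 (running total=15) -> [3 3 7 9]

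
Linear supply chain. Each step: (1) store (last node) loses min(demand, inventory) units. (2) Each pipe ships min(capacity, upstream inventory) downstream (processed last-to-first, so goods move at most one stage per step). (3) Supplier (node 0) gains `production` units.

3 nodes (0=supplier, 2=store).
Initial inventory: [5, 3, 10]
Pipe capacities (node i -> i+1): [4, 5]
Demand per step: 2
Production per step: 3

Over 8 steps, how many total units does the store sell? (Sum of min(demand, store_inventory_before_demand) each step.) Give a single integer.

Answer: 16

Derivation:
Step 1: sold=2 (running total=2) -> [4 4 11]
Step 2: sold=2 (running total=4) -> [3 4 13]
Step 3: sold=2 (running total=6) -> [3 3 15]
Step 4: sold=2 (running total=8) -> [3 3 16]
Step 5: sold=2 (running total=10) -> [3 3 17]
Step 6: sold=2 (running total=12) -> [3 3 18]
Step 7: sold=2 (running total=14) -> [3 3 19]
Step 8: sold=2 (running total=16) -> [3 3 20]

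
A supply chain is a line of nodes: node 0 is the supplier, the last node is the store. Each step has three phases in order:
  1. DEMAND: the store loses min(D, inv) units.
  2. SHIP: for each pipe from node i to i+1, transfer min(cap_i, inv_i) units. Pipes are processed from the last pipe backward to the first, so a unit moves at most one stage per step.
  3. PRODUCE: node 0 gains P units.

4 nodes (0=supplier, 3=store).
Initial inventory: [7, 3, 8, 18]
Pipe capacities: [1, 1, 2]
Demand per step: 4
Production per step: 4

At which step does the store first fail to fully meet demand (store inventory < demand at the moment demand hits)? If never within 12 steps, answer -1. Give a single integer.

Step 1: demand=4,sold=4 ship[2->3]=2 ship[1->2]=1 ship[0->1]=1 prod=4 -> [10 3 7 16]
Step 2: demand=4,sold=4 ship[2->3]=2 ship[1->2]=1 ship[0->1]=1 prod=4 -> [13 3 6 14]
Step 3: demand=4,sold=4 ship[2->3]=2 ship[1->2]=1 ship[0->1]=1 prod=4 -> [16 3 5 12]
Step 4: demand=4,sold=4 ship[2->3]=2 ship[1->2]=1 ship[0->1]=1 prod=4 -> [19 3 4 10]
Step 5: demand=4,sold=4 ship[2->3]=2 ship[1->2]=1 ship[0->1]=1 prod=4 -> [22 3 3 8]
Step 6: demand=4,sold=4 ship[2->3]=2 ship[1->2]=1 ship[0->1]=1 prod=4 -> [25 3 2 6]
Step 7: demand=4,sold=4 ship[2->3]=2 ship[1->2]=1 ship[0->1]=1 prod=4 -> [28 3 1 4]
Step 8: demand=4,sold=4 ship[2->3]=1 ship[1->2]=1 ship[0->1]=1 prod=4 -> [31 3 1 1]
Step 9: demand=4,sold=1 ship[2->3]=1 ship[1->2]=1 ship[0->1]=1 prod=4 -> [34 3 1 1]
Step 10: demand=4,sold=1 ship[2->3]=1 ship[1->2]=1 ship[0->1]=1 prod=4 -> [37 3 1 1]
Step 11: demand=4,sold=1 ship[2->3]=1 ship[1->2]=1 ship[0->1]=1 prod=4 -> [40 3 1 1]
Step 12: demand=4,sold=1 ship[2->3]=1 ship[1->2]=1 ship[0->1]=1 prod=4 -> [43 3 1 1]
First stockout at step 9

9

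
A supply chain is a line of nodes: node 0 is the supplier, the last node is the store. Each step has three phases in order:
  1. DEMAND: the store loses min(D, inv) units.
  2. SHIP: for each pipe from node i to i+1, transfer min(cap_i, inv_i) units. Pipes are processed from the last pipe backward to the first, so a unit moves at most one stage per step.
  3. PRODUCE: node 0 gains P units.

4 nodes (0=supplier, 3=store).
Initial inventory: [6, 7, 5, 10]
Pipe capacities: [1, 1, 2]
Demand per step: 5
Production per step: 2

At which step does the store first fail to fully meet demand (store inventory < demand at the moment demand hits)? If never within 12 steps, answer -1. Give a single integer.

Step 1: demand=5,sold=5 ship[2->3]=2 ship[1->2]=1 ship[0->1]=1 prod=2 -> [7 7 4 7]
Step 2: demand=5,sold=5 ship[2->3]=2 ship[1->2]=1 ship[0->1]=1 prod=2 -> [8 7 3 4]
Step 3: demand=5,sold=4 ship[2->3]=2 ship[1->2]=1 ship[0->1]=1 prod=2 -> [9 7 2 2]
Step 4: demand=5,sold=2 ship[2->3]=2 ship[1->2]=1 ship[0->1]=1 prod=2 -> [10 7 1 2]
Step 5: demand=5,sold=2 ship[2->3]=1 ship[1->2]=1 ship[0->1]=1 prod=2 -> [11 7 1 1]
Step 6: demand=5,sold=1 ship[2->3]=1 ship[1->2]=1 ship[0->1]=1 prod=2 -> [12 7 1 1]
Step 7: demand=5,sold=1 ship[2->3]=1 ship[1->2]=1 ship[0->1]=1 prod=2 -> [13 7 1 1]
Step 8: demand=5,sold=1 ship[2->3]=1 ship[1->2]=1 ship[0->1]=1 prod=2 -> [14 7 1 1]
Step 9: demand=5,sold=1 ship[2->3]=1 ship[1->2]=1 ship[0->1]=1 prod=2 -> [15 7 1 1]
Step 10: demand=5,sold=1 ship[2->3]=1 ship[1->2]=1 ship[0->1]=1 prod=2 -> [16 7 1 1]
Step 11: demand=5,sold=1 ship[2->3]=1 ship[1->2]=1 ship[0->1]=1 prod=2 -> [17 7 1 1]
Step 12: demand=5,sold=1 ship[2->3]=1 ship[1->2]=1 ship[0->1]=1 prod=2 -> [18 7 1 1]
First stockout at step 3

3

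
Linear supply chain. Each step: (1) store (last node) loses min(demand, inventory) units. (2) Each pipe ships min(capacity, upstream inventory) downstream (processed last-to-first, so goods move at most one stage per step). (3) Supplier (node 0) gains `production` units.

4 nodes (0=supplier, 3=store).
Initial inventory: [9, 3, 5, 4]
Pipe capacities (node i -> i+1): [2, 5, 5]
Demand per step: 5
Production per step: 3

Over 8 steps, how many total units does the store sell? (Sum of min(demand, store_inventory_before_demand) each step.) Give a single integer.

Step 1: sold=4 (running total=4) -> [10 2 3 5]
Step 2: sold=5 (running total=9) -> [11 2 2 3]
Step 3: sold=3 (running total=12) -> [12 2 2 2]
Step 4: sold=2 (running total=14) -> [13 2 2 2]
Step 5: sold=2 (running total=16) -> [14 2 2 2]
Step 6: sold=2 (running total=18) -> [15 2 2 2]
Step 7: sold=2 (running total=20) -> [16 2 2 2]
Step 8: sold=2 (running total=22) -> [17 2 2 2]

Answer: 22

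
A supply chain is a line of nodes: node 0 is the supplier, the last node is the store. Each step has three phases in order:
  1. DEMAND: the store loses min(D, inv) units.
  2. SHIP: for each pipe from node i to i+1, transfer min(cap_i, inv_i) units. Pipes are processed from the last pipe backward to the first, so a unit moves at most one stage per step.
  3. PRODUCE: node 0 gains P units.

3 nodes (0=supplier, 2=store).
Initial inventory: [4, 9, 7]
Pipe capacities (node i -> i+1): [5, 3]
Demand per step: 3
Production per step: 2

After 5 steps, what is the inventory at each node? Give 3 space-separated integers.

Step 1: demand=3,sold=3 ship[1->2]=3 ship[0->1]=4 prod=2 -> inv=[2 10 7]
Step 2: demand=3,sold=3 ship[1->2]=3 ship[0->1]=2 prod=2 -> inv=[2 9 7]
Step 3: demand=3,sold=3 ship[1->2]=3 ship[0->1]=2 prod=2 -> inv=[2 8 7]
Step 4: demand=3,sold=3 ship[1->2]=3 ship[0->1]=2 prod=2 -> inv=[2 7 7]
Step 5: demand=3,sold=3 ship[1->2]=3 ship[0->1]=2 prod=2 -> inv=[2 6 7]

2 6 7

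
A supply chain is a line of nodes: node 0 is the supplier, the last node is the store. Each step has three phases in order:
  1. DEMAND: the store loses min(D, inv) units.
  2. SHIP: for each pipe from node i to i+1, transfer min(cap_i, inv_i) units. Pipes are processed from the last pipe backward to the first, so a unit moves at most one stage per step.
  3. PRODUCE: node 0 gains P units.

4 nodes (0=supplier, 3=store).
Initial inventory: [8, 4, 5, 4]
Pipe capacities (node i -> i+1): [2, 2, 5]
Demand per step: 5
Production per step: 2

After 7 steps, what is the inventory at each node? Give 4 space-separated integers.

Step 1: demand=5,sold=4 ship[2->3]=5 ship[1->2]=2 ship[0->1]=2 prod=2 -> inv=[8 4 2 5]
Step 2: demand=5,sold=5 ship[2->3]=2 ship[1->2]=2 ship[0->1]=2 prod=2 -> inv=[8 4 2 2]
Step 3: demand=5,sold=2 ship[2->3]=2 ship[1->2]=2 ship[0->1]=2 prod=2 -> inv=[8 4 2 2]
Step 4: demand=5,sold=2 ship[2->3]=2 ship[1->2]=2 ship[0->1]=2 prod=2 -> inv=[8 4 2 2]
Step 5: demand=5,sold=2 ship[2->3]=2 ship[1->2]=2 ship[0->1]=2 prod=2 -> inv=[8 4 2 2]
Step 6: demand=5,sold=2 ship[2->3]=2 ship[1->2]=2 ship[0->1]=2 prod=2 -> inv=[8 4 2 2]
Step 7: demand=5,sold=2 ship[2->3]=2 ship[1->2]=2 ship[0->1]=2 prod=2 -> inv=[8 4 2 2]

8 4 2 2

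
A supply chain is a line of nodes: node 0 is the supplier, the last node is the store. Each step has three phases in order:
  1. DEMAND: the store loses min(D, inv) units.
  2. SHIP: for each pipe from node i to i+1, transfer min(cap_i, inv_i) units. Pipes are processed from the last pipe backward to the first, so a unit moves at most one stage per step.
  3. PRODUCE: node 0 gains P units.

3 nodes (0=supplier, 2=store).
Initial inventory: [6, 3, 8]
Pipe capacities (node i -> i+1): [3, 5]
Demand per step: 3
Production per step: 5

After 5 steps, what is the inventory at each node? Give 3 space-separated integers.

Step 1: demand=3,sold=3 ship[1->2]=3 ship[0->1]=3 prod=5 -> inv=[8 3 8]
Step 2: demand=3,sold=3 ship[1->2]=3 ship[0->1]=3 prod=5 -> inv=[10 3 8]
Step 3: demand=3,sold=3 ship[1->2]=3 ship[0->1]=3 prod=5 -> inv=[12 3 8]
Step 4: demand=3,sold=3 ship[1->2]=3 ship[0->1]=3 prod=5 -> inv=[14 3 8]
Step 5: demand=3,sold=3 ship[1->2]=3 ship[0->1]=3 prod=5 -> inv=[16 3 8]

16 3 8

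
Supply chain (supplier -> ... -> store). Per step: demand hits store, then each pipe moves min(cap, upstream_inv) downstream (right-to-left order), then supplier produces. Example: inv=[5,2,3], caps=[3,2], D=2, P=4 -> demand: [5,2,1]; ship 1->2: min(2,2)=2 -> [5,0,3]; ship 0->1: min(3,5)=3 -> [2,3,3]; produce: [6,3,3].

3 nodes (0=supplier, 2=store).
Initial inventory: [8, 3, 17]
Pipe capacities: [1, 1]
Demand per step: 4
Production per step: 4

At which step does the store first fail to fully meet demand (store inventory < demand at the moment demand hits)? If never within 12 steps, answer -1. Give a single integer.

Step 1: demand=4,sold=4 ship[1->2]=1 ship[0->1]=1 prod=4 -> [11 3 14]
Step 2: demand=4,sold=4 ship[1->2]=1 ship[0->1]=1 prod=4 -> [14 3 11]
Step 3: demand=4,sold=4 ship[1->2]=1 ship[0->1]=1 prod=4 -> [17 3 8]
Step 4: demand=4,sold=4 ship[1->2]=1 ship[0->1]=1 prod=4 -> [20 3 5]
Step 5: demand=4,sold=4 ship[1->2]=1 ship[0->1]=1 prod=4 -> [23 3 2]
Step 6: demand=4,sold=2 ship[1->2]=1 ship[0->1]=1 prod=4 -> [26 3 1]
Step 7: demand=4,sold=1 ship[1->2]=1 ship[0->1]=1 prod=4 -> [29 3 1]
Step 8: demand=4,sold=1 ship[1->2]=1 ship[0->1]=1 prod=4 -> [32 3 1]
Step 9: demand=4,sold=1 ship[1->2]=1 ship[0->1]=1 prod=4 -> [35 3 1]
Step 10: demand=4,sold=1 ship[1->2]=1 ship[0->1]=1 prod=4 -> [38 3 1]
Step 11: demand=4,sold=1 ship[1->2]=1 ship[0->1]=1 prod=4 -> [41 3 1]
Step 12: demand=4,sold=1 ship[1->2]=1 ship[0->1]=1 prod=4 -> [44 3 1]
First stockout at step 6

6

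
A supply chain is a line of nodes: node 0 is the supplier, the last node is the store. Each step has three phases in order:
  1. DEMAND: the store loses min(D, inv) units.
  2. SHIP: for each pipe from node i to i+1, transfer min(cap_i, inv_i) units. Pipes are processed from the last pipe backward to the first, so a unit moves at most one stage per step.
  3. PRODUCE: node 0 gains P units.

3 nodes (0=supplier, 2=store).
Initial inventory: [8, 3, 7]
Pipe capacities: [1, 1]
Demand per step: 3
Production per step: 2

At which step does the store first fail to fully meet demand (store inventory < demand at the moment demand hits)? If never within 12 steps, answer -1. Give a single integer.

Step 1: demand=3,sold=3 ship[1->2]=1 ship[0->1]=1 prod=2 -> [9 3 5]
Step 2: demand=3,sold=3 ship[1->2]=1 ship[0->1]=1 prod=2 -> [10 3 3]
Step 3: demand=3,sold=3 ship[1->2]=1 ship[0->1]=1 prod=2 -> [11 3 1]
Step 4: demand=3,sold=1 ship[1->2]=1 ship[0->1]=1 prod=2 -> [12 3 1]
Step 5: demand=3,sold=1 ship[1->2]=1 ship[0->1]=1 prod=2 -> [13 3 1]
Step 6: demand=3,sold=1 ship[1->2]=1 ship[0->1]=1 prod=2 -> [14 3 1]
Step 7: demand=3,sold=1 ship[1->2]=1 ship[0->1]=1 prod=2 -> [15 3 1]
Step 8: demand=3,sold=1 ship[1->2]=1 ship[0->1]=1 prod=2 -> [16 3 1]
Step 9: demand=3,sold=1 ship[1->2]=1 ship[0->1]=1 prod=2 -> [17 3 1]
Step 10: demand=3,sold=1 ship[1->2]=1 ship[0->1]=1 prod=2 -> [18 3 1]
Step 11: demand=3,sold=1 ship[1->2]=1 ship[0->1]=1 prod=2 -> [19 3 1]
Step 12: demand=3,sold=1 ship[1->2]=1 ship[0->1]=1 prod=2 -> [20 3 1]
First stockout at step 4

4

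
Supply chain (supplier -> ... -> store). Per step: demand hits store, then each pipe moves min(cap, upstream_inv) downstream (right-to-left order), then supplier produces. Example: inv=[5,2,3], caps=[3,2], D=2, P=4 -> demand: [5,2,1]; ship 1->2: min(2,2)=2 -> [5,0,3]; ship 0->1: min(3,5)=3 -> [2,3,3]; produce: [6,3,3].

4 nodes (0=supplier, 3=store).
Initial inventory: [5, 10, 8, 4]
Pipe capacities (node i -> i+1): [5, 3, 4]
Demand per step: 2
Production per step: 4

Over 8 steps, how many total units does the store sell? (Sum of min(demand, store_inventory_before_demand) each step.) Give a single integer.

Answer: 16

Derivation:
Step 1: sold=2 (running total=2) -> [4 12 7 6]
Step 2: sold=2 (running total=4) -> [4 13 6 8]
Step 3: sold=2 (running total=6) -> [4 14 5 10]
Step 4: sold=2 (running total=8) -> [4 15 4 12]
Step 5: sold=2 (running total=10) -> [4 16 3 14]
Step 6: sold=2 (running total=12) -> [4 17 3 15]
Step 7: sold=2 (running total=14) -> [4 18 3 16]
Step 8: sold=2 (running total=16) -> [4 19 3 17]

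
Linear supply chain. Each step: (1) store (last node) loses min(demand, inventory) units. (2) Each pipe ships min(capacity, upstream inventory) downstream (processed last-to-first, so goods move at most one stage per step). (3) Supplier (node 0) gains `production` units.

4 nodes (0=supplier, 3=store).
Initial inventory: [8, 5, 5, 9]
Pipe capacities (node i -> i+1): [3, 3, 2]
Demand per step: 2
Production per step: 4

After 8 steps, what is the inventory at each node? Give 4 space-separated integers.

Step 1: demand=2,sold=2 ship[2->3]=2 ship[1->2]=3 ship[0->1]=3 prod=4 -> inv=[9 5 6 9]
Step 2: demand=2,sold=2 ship[2->3]=2 ship[1->2]=3 ship[0->1]=3 prod=4 -> inv=[10 5 7 9]
Step 3: demand=2,sold=2 ship[2->3]=2 ship[1->2]=3 ship[0->1]=3 prod=4 -> inv=[11 5 8 9]
Step 4: demand=2,sold=2 ship[2->3]=2 ship[1->2]=3 ship[0->1]=3 prod=4 -> inv=[12 5 9 9]
Step 5: demand=2,sold=2 ship[2->3]=2 ship[1->2]=3 ship[0->1]=3 prod=4 -> inv=[13 5 10 9]
Step 6: demand=2,sold=2 ship[2->3]=2 ship[1->2]=3 ship[0->1]=3 prod=4 -> inv=[14 5 11 9]
Step 7: demand=2,sold=2 ship[2->3]=2 ship[1->2]=3 ship[0->1]=3 prod=4 -> inv=[15 5 12 9]
Step 8: demand=2,sold=2 ship[2->3]=2 ship[1->2]=3 ship[0->1]=3 prod=4 -> inv=[16 5 13 9]

16 5 13 9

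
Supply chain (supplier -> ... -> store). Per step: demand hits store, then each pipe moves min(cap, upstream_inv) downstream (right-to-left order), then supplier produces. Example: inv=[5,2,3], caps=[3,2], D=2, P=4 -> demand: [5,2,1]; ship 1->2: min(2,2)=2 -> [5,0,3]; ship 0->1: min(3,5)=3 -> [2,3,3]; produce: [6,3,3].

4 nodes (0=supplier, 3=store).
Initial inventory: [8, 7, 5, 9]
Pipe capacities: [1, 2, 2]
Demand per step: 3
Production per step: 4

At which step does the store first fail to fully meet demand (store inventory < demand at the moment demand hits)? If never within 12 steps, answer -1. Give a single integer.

Step 1: demand=3,sold=3 ship[2->3]=2 ship[1->2]=2 ship[0->1]=1 prod=4 -> [11 6 5 8]
Step 2: demand=3,sold=3 ship[2->3]=2 ship[1->2]=2 ship[0->1]=1 prod=4 -> [14 5 5 7]
Step 3: demand=3,sold=3 ship[2->3]=2 ship[1->2]=2 ship[0->1]=1 prod=4 -> [17 4 5 6]
Step 4: demand=3,sold=3 ship[2->3]=2 ship[1->2]=2 ship[0->1]=1 prod=4 -> [20 3 5 5]
Step 5: demand=3,sold=3 ship[2->3]=2 ship[1->2]=2 ship[0->1]=1 prod=4 -> [23 2 5 4]
Step 6: demand=3,sold=3 ship[2->3]=2 ship[1->2]=2 ship[0->1]=1 prod=4 -> [26 1 5 3]
Step 7: demand=3,sold=3 ship[2->3]=2 ship[1->2]=1 ship[0->1]=1 prod=4 -> [29 1 4 2]
Step 8: demand=3,sold=2 ship[2->3]=2 ship[1->2]=1 ship[0->1]=1 prod=4 -> [32 1 3 2]
Step 9: demand=3,sold=2 ship[2->3]=2 ship[1->2]=1 ship[0->1]=1 prod=4 -> [35 1 2 2]
Step 10: demand=3,sold=2 ship[2->3]=2 ship[1->2]=1 ship[0->1]=1 prod=4 -> [38 1 1 2]
Step 11: demand=3,sold=2 ship[2->3]=1 ship[1->2]=1 ship[0->1]=1 prod=4 -> [41 1 1 1]
Step 12: demand=3,sold=1 ship[2->3]=1 ship[1->2]=1 ship[0->1]=1 prod=4 -> [44 1 1 1]
First stockout at step 8

8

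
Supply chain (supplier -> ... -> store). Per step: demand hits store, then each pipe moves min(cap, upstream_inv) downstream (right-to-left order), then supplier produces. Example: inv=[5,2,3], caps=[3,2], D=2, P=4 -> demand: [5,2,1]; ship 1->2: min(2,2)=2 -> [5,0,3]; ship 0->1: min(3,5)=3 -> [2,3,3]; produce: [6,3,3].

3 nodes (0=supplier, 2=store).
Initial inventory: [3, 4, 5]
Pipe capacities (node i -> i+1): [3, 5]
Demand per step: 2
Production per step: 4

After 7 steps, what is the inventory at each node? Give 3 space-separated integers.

Step 1: demand=2,sold=2 ship[1->2]=4 ship[0->1]=3 prod=4 -> inv=[4 3 7]
Step 2: demand=2,sold=2 ship[1->2]=3 ship[0->1]=3 prod=4 -> inv=[5 3 8]
Step 3: demand=2,sold=2 ship[1->2]=3 ship[0->1]=3 prod=4 -> inv=[6 3 9]
Step 4: demand=2,sold=2 ship[1->2]=3 ship[0->1]=3 prod=4 -> inv=[7 3 10]
Step 5: demand=2,sold=2 ship[1->2]=3 ship[0->1]=3 prod=4 -> inv=[8 3 11]
Step 6: demand=2,sold=2 ship[1->2]=3 ship[0->1]=3 prod=4 -> inv=[9 3 12]
Step 7: demand=2,sold=2 ship[1->2]=3 ship[0->1]=3 prod=4 -> inv=[10 3 13]

10 3 13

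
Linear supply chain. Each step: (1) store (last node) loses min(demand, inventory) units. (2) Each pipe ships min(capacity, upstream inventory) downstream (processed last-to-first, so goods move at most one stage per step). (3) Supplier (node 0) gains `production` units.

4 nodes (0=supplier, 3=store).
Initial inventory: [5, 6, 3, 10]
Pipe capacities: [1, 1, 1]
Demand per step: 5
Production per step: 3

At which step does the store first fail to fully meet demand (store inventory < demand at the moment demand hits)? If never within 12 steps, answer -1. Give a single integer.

Step 1: demand=5,sold=5 ship[2->3]=1 ship[1->2]=1 ship[0->1]=1 prod=3 -> [7 6 3 6]
Step 2: demand=5,sold=5 ship[2->3]=1 ship[1->2]=1 ship[0->1]=1 prod=3 -> [9 6 3 2]
Step 3: demand=5,sold=2 ship[2->3]=1 ship[1->2]=1 ship[0->1]=1 prod=3 -> [11 6 3 1]
Step 4: demand=5,sold=1 ship[2->3]=1 ship[1->2]=1 ship[0->1]=1 prod=3 -> [13 6 3 1]
Step 5: demand=5,sold=1 ship[2->3]=1 ship[1->2]=1 ship[0->1]=1 prod=3 -> [15 6 3 1]
Step 6: demand=5,sold=1 ship[2->3]=1 ship[1->2]=1 ship[0->1]=1 prod=3 -> [17 6 3 1]
Step 7: demand=5,sold=1 ship[2->3]=1 ship[1->2]=1 ship[0->1]=1 prod=3 -> [19 6 3 1]
Step 8: demand=5,sold=1 ship[2->3]=1 ship[1->2]=1 ship[0->1]=1 prod=3 -> [21 6 3 1]
Step 9: demand=5,sold=1 ship[2->3]=1 ship[1->2]=1 ship[0->1]=1 prod=3 -> [23 6 3 1]
Step 10: demand=5,sold=1 ship[2->3]=1 ship[1->2]=1 ship[0->1]=1 prod=3 -> [25 6 3 1]
Step 11: demand=5,sold=1 ship[2->3]=1 ship[1->2]=1 ship[0->1]=1 prod=3 -> [27 6 3 1]
Step 12: demand=5,sold=1 ship[2->3]=1 ship[1->2]=1 ship[0->1]=1 prod=3 -> [29 6 3 1]
First stockout at step 3

3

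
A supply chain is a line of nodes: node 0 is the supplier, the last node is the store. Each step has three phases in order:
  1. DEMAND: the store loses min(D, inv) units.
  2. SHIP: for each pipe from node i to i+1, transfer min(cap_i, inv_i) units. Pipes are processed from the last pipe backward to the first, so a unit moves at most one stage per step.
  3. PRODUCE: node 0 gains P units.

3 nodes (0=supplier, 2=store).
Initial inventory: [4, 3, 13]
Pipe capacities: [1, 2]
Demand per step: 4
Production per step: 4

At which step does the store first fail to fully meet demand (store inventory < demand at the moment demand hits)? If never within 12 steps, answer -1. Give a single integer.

Step 1: demand=4,sold=4 ship[1->2]=2 ship[0->1]=1 prod=4 -> [7 2 11]
Step 2: demand=4,sold=4 ship[1->2]=2 ship[0->1]=1 prod=4 -> [10 1 9]
Step 3: demand=4,sold=4 ship[1->2]=1 ship[0->1]=1 prod=4 -> [13 1 6]
Step 4: demand=4,sold=4 ship[1->2]=1 ship[0->1]=1 prod=4 -> [16 1 3]
Step 5: demand=4,sold=3 ship[1->2]=1 ship[0->1]=1 prod=4 -> [19 1 1]
Step 6: demand=4,sold=1 ship[1->2]=1 ship[0->1]=1 prod=4 -> [22 1 1]
Step 7: demand=4,sold=1 ship[1->2]=1 ship[0->1]=1 prod=4 -> [25 1 1]
Step 8: demand=4,sold=1 ship[1->2]=1 ship[0->1]=1 prod=4 -> [28 1 1]
Step 9: demand=4,sold=1 ship[1->2]=1 ship[0->1]=1 prod=4 -> [31 1 1]
Step 10: demand=4,sold=1 ship[1->2]=1 ship[0->1]=1 prod=4 -> [34 1 1]
Step 11: demand=4,sold=1 ship[1->2]=1 ship[0->1]=1 prod=4 -> [37 1 1]
Step 12: demand=4,sold=1 ship[1->2]=1 ship[0->1]=1 prod=4 -> [40 1 1]
First stockout at step 5

5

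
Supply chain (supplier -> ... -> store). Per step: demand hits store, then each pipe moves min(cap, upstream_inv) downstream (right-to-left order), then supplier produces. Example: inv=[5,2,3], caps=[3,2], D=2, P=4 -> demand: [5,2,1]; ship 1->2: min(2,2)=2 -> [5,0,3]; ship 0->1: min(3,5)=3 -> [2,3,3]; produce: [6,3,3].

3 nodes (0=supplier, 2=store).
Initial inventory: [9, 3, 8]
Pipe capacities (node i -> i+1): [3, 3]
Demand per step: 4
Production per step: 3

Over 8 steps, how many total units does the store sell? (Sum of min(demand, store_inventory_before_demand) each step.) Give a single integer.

Answer: 29

Derivation:
Step 1: sold=4 (running total=4) -> [9 3 7]
Step 2: sold=4 (running total=8) -> [9 3 6]
Step 3: sold=4 (running total=12) -> [9 3 5]
Step 4: sold=4 (running total=16) -> [9 3 4]
Step 5: sold=4 (running total=20) -> [9 3 3]
Step 6: sold=3 (running total=23) -> [9 3 3]
Step 7: sold=3 (running total=26) -> [9 3 3]
Step 8: sold=3 (running total=29) -> [9 3 3]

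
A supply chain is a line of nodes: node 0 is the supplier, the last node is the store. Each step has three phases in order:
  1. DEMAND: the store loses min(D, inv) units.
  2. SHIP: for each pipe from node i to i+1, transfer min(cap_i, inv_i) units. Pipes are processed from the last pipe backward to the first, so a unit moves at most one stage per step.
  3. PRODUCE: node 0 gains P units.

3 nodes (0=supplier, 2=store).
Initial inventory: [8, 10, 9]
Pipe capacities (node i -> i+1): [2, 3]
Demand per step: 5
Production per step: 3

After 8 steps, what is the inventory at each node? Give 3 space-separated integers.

Step 1: demand=5,sold=5 ship[1->2]=3 ship[0->1]=2 prod=3 -> inv=[9 9 7]
Step 2: demand=5,sold=5 ship[1->2]=3 ship[0->1]=2 prod=3 -> inv=[10 8 5]
Step 3: demand=5,sold=5 ship[1->2]=3 ship[0->1]=2 prod=3 -> inv=[11 7 3]
Step 4: demand=5,sold=3 ship[1->2]=3 ship[0->1]=2 prod=3 -> inv=[12 6 3]
Step 5: demand=5,sold=3 ship[1->2]=3 ship[0->1]=2 prod=3 -> inv=[13 5 3]
Step 6: demand=5,sold=3 ship[1->2]=3 ship[0->1]=2 prod=3 -> inv=[14 4 3]
Step 7: demand=5,sold=3 ship[1->2]=3 ship[0->1]=2 prod=3 -> inv=[15 3 3]
Step 8: demand=5,sold=3 ship[1->2]=3 ship[0->1]=2 prod=3 -> inv=[16 2 3]

16 2 3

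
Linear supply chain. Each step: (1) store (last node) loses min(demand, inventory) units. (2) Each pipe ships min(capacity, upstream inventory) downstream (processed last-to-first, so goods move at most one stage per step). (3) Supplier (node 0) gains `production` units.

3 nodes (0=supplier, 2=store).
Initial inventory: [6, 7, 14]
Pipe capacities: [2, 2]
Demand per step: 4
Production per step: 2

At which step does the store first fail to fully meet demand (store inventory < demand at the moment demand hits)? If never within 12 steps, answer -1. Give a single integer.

Step 1: demand=4,sold=4 ship[1->2]=2 ship[0->1]=2 prod=2 -> [6 7 12]
Step 2: demand=4,sold=4 ship[1->2]=2 ship[0->1]=2 prod=2 -> [6 7 10]
Step 3: demand=4,sold=4 ship[1->2]=2 ship[0->1]=2 prod=2 -> [6 7 8]
Step 4: demand=4,sold=4 ship[1->2]=2 ship[0->1]=2 prod=2 -> [6 7 6]
Step 5: demand=4,sold=4 ship[1->2]=2 ship[0->1]=2 prod=2 -> [6 7 4]
Step 6: demand=4,sold=4 ship[1->2]=2 ship[0->1]=2 prod=2 -> [6 7 2]
Step 7: demand=4,sold=2 ship[1->2]=2 ship[0->1]=2 prod=2 -> [6 7 2]
Step 8: demand=4,sold=2 ship[1->2]=2 ship[0->1]=2 prod=2 -> [6 7 2]
Step 9: demand=4,sold=2 ship[1->2]=2 ship[0->1]=2 prod=2 -> [6 7 2]
Step 10: demand=4,sold=2 ship[1->2]=2 ship[0->1]=2 prod=2 -> [6 7 2]
Step 11: demand=4,sold=2 ship[1->2]=2 ship[0->1]=2 prod=2 -> [6 7 2]
Step 12: demand=4,sold=2 ship[1->2]=2 ship[0->1]=2 prod=2 -> [6 7 2]
First stockout at step 7

7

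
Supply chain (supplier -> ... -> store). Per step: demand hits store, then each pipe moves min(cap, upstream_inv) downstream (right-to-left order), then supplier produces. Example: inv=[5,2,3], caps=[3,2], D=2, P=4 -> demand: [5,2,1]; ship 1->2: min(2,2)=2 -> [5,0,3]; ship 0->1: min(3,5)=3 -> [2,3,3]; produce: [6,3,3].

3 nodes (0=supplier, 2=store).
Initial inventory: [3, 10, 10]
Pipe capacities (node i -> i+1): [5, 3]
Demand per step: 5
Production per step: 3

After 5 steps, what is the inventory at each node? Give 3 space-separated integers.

Step 1: demand=5,sold=5 ship[1->2]=3 ship[0->1]=3 prod=3 -> inv=[3 10 8]
Step 2: demand=5,sold=5 ship[1->2]=3 ship[0->1]=3 prod=3 -> inv=[3 10 6]
Step 3: demand=5,sold=5 ship[1->2]=3 ship[0->1]=3 prod=3 -> inv=[3 10 4]
Step 4: demand=5,sold=4 ship[1->2]=3 ship[0->1]=3 prod=3 -> inv=[3 10 3]
Step 5: demand=5,sold=3 ship[1->2]=3 ship[0->1]=3 prod=3 -> inv=[3 10 3]

3 10 3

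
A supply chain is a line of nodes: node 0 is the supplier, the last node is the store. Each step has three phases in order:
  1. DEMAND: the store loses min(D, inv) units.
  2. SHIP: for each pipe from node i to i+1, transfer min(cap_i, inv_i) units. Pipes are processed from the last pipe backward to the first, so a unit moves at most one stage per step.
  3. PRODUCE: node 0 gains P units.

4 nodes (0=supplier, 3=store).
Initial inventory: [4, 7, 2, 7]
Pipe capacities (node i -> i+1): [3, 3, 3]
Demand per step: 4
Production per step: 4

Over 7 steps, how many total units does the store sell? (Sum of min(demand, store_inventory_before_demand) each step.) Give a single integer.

Step 1: sold=4 (running total=4) -> [5 7 3 5]
Step 2: sold=4 (running total=8) -> [6 7 3 4]
Step 3: sold=4 (running total=12) -> [7 7 3 3]
Step 4: sold=3 (running total=15) -> [8 7 3 3]
Step 5: sold=3 (running total=18) -> [9 7 3 3]
Step 6: sold=3 (running total=21) -> [10 7 3 3]
Step 7: sold=3 (running total=24) -> [11 7 3 3]

Answer: 24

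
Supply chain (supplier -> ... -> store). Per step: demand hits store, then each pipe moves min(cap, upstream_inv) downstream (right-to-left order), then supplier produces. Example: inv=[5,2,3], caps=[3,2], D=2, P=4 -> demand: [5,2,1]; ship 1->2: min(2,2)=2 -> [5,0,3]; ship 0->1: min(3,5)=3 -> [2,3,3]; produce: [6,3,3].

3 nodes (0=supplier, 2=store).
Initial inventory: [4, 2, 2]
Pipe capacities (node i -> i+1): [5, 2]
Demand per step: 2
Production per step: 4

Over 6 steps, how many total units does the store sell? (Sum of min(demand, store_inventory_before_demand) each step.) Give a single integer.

Answer: 12

Derivation:
Step 1: sold=2 (running total=2) -> [4 4 2]
Step 2: sold=2 (running total=4) -> [4 6 2]
Step 3: sold=2 (running total=6) -> [4 8 2]
Step 4: sold=2 (running total=8) -> [4 10 2]
Step 5: sold=2 (running total=10) -> [4 12 2]
Step 6: sold=2 (running total=12) -> [4 14 2]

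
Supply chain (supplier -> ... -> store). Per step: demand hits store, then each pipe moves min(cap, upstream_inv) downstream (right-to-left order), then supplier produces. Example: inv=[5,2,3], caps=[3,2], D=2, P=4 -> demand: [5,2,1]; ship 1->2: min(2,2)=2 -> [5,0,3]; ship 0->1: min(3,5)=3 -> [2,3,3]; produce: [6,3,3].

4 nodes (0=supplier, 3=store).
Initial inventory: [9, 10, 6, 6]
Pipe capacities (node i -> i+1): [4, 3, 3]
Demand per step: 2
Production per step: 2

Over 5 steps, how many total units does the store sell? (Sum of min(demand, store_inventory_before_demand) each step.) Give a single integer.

Answer: 10

Derivation:
Step 1: sold=2 (running total=2) -> [7 11 6 7]
Step 2: sold=2 (running total=4) -> [5 12 6 8]
Step 3: sold=2 (running total=6) -> [3 13 6 9]
Step 4: sold=2 (running total=8) -> [2 13 6 10]
Step 5: sold=2 (running total=10) -> [2 12 6 11]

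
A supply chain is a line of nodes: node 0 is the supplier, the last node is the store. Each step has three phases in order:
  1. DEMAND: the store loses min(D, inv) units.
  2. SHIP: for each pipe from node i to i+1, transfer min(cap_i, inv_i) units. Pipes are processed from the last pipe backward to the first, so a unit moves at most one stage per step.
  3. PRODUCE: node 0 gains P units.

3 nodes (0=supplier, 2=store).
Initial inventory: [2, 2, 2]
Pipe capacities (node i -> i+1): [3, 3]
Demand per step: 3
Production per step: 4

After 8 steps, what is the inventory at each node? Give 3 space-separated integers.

Step 1: demand=3,sold=2 ship[1->2]=2 ship[0->1]=2 prod=4 -> inv=[4 2 2]
Step 2: demand=3,sold=2 ship[1->2]=2 ship[0->1]=3 prod=4 -> inv=[5 3 2]
Step 3: demand=3,sold=2 ship[1->2]=3 ship[0->1]=3 prod=4 -> inv=[6 3 3]
Step 4: demand=3,sold=3 ship[1->2]=3 ship[0->1]=3 prod=4 -> inv=[7 3 3]
Step 5: demand=3,sold=3 ship[1->2]=3 ship[0->1]=3 prod=4 -> inv=[8 3 3]
Step 6: demand=3,sold=3 ship[1->2]=3 ship[0->1]=3 prod=4 -> inv=[9 3 3]
Step 7: demand=3,sold=3 ship[1->2]=3 ship[0->1]=3 prod=4 -> inv=[10 3 3]
Step 8: demand=3,sold=3 ship[1->2]=3 ship[0->1]=3 prod=4 -> inv=[11 3 3]

11 3 3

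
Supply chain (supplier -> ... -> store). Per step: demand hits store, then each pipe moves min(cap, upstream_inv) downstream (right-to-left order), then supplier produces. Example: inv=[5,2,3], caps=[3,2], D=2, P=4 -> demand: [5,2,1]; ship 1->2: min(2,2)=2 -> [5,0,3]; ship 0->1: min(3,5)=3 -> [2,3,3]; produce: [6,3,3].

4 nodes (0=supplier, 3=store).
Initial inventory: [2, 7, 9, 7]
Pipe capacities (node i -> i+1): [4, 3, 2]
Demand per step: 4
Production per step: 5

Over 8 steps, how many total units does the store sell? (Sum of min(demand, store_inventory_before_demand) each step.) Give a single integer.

Answer: 21

Derivation:
Step 1: sold=4 (running total=4) -> [5 6 10 5]
Step 2: sold=4 (running total=8) -> [6 7 11 3]
Step 3: sold=3 (running total=11) -> [7 8 12 2]
Step 4: sold=2 (running total=13) -> [8 9 13 2]
Step 5: sold=2 (running total=15) -> [9 10 14 2]
Step 6: sold=2 (running total=17) -> [10 11 15 2]
Step 7: sold=2 (running total=19) -> [11 12 16 2]
Step 8: sold=2 (running total=21) -> [12 13 17 2]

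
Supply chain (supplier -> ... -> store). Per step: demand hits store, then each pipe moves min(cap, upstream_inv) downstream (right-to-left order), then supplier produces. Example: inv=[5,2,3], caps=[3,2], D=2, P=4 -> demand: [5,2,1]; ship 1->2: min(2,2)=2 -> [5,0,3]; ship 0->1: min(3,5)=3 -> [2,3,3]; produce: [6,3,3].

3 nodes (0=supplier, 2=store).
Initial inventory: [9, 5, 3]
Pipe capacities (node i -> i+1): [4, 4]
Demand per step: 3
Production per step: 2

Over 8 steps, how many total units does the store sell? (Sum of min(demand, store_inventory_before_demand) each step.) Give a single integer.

Step 1: sold=3 (running total=3) -> [7 5 4]
Step 2: sold=3 (running total=6) -> [5 5 5]
Step 3: sold=3 (running total=9) -> [3 5 6]
Step 4: sold=3 (running total=12) -> [2 4 7]
Step 5: sold=3 (running total=15) -> [2 2 8]
Step 6: sold=3 (running total=18) -> [2 2 7]
Step 7: sold=3 (running total=21) -> [2 2 6]
Step 8: sold=3 (running total=24) -> [2 2 5]

Answer: 24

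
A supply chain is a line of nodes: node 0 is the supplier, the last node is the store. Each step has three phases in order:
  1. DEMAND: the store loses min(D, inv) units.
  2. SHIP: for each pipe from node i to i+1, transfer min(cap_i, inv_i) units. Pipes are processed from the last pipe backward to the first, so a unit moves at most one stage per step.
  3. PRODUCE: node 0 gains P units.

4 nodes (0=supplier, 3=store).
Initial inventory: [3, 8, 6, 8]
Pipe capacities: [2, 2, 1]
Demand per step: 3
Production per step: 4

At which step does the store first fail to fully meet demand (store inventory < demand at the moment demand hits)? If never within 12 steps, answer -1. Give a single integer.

Step 1: demand=3,sold=3 ship[2->3]=1 ship[1->2]=2 ship[0->1]=2 prod=4 -> [5 8 7 6]
Step 2: demand=3,sold=3 ship[2->3]=1 ship[1->2]=2 ship[0->1]=2 prod=4 -> [7 8 8 4]
Step 3: demand=3,sold=3 ship[2->3]=1 ship[1->2]=2 ship[0->1]=2 prod=4 -> [9 8 9 2]
Step 4: demand=3,sold=2 ship[2->3]=1 ship[1->2]=2 ship[0->1]=2 prod=4 -> [11 8 10 1]
Step 5: demand=3,sold=1 ship[2->3]=1 ship[1->2]=2 ship[0->1]=2 prod=4 -> [13 8 11 1]
Step 6: demand=3,sold=1 ship[2->3]=1 ship[1->2]=2 ship[0->1]=2 prod=4 -> [15 8 12 1]
Step 7: demand=3,sold=1 ship[2->3]=1 ship[1->2]=2 ship[0->1]=2 prod=4 -> [17 8 13 1]
Step 8: demand=3,sold=1 ship[2->3]=1 ship[1->2]=2 ship[0->1]=2 prod=4 -> [19 8 14 1]
Step 9: demand=3,sold=1 ship[2->3]=1 ship[1->2]=2 ship[0->1]=2 prod=4 -> [21 8 15 1]
Step 10: demand=3,sold=1 ship[2->3]=1 ship[1->2]=2 ship[0->1]=2 prod=4 -> [23 8 16 1]
Step 11: demand=3,sold=1 ship[2->3]=1 ship[1->2]=2 ship[0->1]=2 prod=4 -> [25 8 17 1]
Step 12: demand=3,sold=1 ship[2->3]=1 ship[1->2]=2 ship[0->1]=2 prod=4 -> [27 8 18 1]
First stockout at step 4

4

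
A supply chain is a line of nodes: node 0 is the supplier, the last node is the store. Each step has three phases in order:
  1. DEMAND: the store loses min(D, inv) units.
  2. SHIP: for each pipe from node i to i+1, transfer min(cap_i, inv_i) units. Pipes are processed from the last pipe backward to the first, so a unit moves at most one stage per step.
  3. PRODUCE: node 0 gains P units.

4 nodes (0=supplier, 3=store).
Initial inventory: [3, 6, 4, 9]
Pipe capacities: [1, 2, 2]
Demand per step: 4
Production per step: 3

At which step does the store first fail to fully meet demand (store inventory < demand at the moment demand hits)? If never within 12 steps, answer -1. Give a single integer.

Step 1: demand=4,sold=4 ship[2->3]=2 ship[1->2]=2 ship[0->1]=1 prod=3 -> [5 5 4 7]
Step 2: demand=4,sold=4 ship[2->3]=2 ship[1->2]=2 ship[0->1]=1 prod=3 -> [7 4 4 5]
Step 3: demand=4,sold=4 ship[2->3]=2 ship[1->2]=2 ship[0->1]=1 prod=3 -> [9 3 4 3]
Step 4: demand=4,sold=3 ship[2->3]=2 ship[1->2]=2 ship[0->1]=1 prod=3 -> [11 2 4 2]
Step 5: demand=4,sold=2 ship[2->3]=2 ship[1->2]=2 ship[0->1]=1 prod=3 -> [13 1 4 2]
Step 6: demand=4,sold=2 ship[2->3]=2 ship[1->2]=1 ship[0->1]=1 prod=3 -> [15 1 3 2]
Step 7: demand=4,sold=2 ship[2->3]=2 ship[1->2]=1 ship[0->1]=1 prod=3 -> [17 1 2 2]
Step 8: demand=4,sold=2 ship[2->3]=2 ship[1->2]=1 ship[0->1]=1 prod=3 -> [19 1 1 2]
Step 9: demand=4,sold=2 ship[2->3]=1 ship[1->2]=1 ship[0->1]=1 prod=3 -> [21 1 1 1]
Step 10: demand=4,sold=1 ship[2->3]=1 ship[1->2]=1 ship[0->1]=1 prod=3 -> [23 1 1 1]
Step 11: demand=4,sold=1 ship[2->3]=1 ship[1->2]=1 ship[0->1]=1 prod=3 -> [25 1 1 1]
Step 12: demand=4,sold=1 ship[2->3]=1 ship[1->2]=1 ship[0->1]=1 prod=3 -> [27 1 1 1]
First stockout at step 4

4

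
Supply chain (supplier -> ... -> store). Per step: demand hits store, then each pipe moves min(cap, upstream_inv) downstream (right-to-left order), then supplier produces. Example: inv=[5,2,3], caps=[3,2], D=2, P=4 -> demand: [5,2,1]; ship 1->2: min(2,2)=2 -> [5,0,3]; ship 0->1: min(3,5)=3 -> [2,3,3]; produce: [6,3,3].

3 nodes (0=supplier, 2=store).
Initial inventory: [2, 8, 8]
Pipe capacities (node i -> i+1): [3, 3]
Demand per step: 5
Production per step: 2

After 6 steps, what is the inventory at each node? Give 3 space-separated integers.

Step 1: demand=5,sold=5 ship[1->2]=3 ship[0->1]=2 prod=2 -> inv=[2 7 6]
Step 2: demand=5,sold=5 ship[1->2]=3 ship[0->1]=2 prod=2 -> inv=[2 6 4]
Step 3: demand=5,sold=4 ship[1->2]=3 ship[0->1]=2 prod=2 -> inv=[2 5 3]
Step 4: demand=5,sold=3 ship[1->2]=3 ship[0->1]=2 prod=2 -> inv=[2 4 3]
Step 5: demand=5,sold=3 ship[1->2]=3 ship[0->1]=2 prod=2 -> inv=[2 3 3]
Step 6: demand=5,sold=3 ship[1->2]=3 ship[0->1]=2 prod=2 -> inv=[2 2 3]

2 2 3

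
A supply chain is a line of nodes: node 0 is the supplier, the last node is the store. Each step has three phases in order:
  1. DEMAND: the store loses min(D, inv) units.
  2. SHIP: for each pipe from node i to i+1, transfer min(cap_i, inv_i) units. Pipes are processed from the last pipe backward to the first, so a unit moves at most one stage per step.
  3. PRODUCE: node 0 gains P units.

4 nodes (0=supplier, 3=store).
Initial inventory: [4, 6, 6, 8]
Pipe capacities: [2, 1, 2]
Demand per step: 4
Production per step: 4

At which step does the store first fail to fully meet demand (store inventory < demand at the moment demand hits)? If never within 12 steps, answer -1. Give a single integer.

Step 1: demand=4,sold=4 ship[2->3]=2 ship[1->2]=1 ship[0->1]=2 prod=4 -> [6 7 5 6]
Step 2: demand=4,sold=4 ship[2->3]=2 ship[1->2]=1 ship[0->1]=2 prod=4 -> [8 8 4 4]
Step 3: demand=4,sold=4 ship[2->3]=2 ship[1->2]=1 ship[0->1]=2 prod=4 -> [10 9 3 2]
Step 4: demand=4,sold=2 ship[2->3]=2 ship[1->2]=1 ship[0->1]=2 prod=4 -> [12 10 2 2]
Step 5: demand=4,sold=2 ship[2->3]=2 ship[1->2]=1 ship[0->1]=2 prod=4 -> [14 11 1 2]
Step 6: demand=4,sold=2 ship[2->3]=1 ship[1->2]=1 ship[0->1]=2 prod=4 -> [16 12 1 1]
Step 7: demand=4,sold=1 ship[2->3]=1 ship[1->2]=1 ship[0->1]=2 prod=4 -> [18 13 1 1]
Step 8: demand=4,sold=1 ship[2->3]=1 ship[1->2]=1 ship[0->1]=2 prod=4 -> [20 14 1 1]
Step 9: demand=4,sold=1 ship[2->3]=1 ship[1->2]=1 ship[0->1]=2 prod=4 -> [22 15 1 1]
Step 10: demand=4,sold=1 ship[2->3]=1 ship[1->2]=1 ship[0->1]=2 prod=4 -> [24 16 1 1]
Step 11: demand=4,sold=1 ship[2->3]=1 ship[1->2]=1 ship[0->1]=2 prod=4 -> [26 17 1 1]
Step 12: demand=4,sold=1 ship[2->3]=1 ship[1->2]=1 ship[0->1]=2 prod=4 -> [28 18 1 1]
First stockout at step 4

4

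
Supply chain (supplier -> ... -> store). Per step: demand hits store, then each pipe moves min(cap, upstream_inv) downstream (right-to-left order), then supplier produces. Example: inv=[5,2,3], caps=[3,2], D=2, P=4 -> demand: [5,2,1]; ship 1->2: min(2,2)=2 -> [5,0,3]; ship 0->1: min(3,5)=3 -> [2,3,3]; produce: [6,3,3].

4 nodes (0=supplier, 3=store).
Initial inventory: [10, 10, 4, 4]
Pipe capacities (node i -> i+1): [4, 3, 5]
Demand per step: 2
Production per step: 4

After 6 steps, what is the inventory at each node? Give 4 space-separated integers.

Step 1: demand=2,sold=2 ship[2->3]=4 ship[1->2]=3 ship[0->1]=4 prod=4 -> inv=[10 11 3 6]
Step 2: demand=2,sold=2 ship[2->3]=3 ship[1->2]=3 ship[0->1]=4 prod=4 -> inv=[10 12 3 7]
Step 3: demand=2,sold=2 ship[2->3]=3 ship[1->2]=3 ship[0->1]=4 prod=4 -> inv=[10 13 3 8]
Step 4: demand=2,sold=2 ship[2->3]=3 ship[1->2]=3 ship[0->1]=4 prod=4 -> inv=[10 14 3 9]
Step 5: demand=2,sold=2 ship[2->3]=3 ship[1->2]=3 ship[0->1]=4 prod=4 -> inv=[10 15 3 10]
Step 6: demand=2,sold=2 ship[2->3]=3 ship[1->2]=3 ship[0->1]=4 prod=4 -> inv=[10 16 3 11]

10 16 3 11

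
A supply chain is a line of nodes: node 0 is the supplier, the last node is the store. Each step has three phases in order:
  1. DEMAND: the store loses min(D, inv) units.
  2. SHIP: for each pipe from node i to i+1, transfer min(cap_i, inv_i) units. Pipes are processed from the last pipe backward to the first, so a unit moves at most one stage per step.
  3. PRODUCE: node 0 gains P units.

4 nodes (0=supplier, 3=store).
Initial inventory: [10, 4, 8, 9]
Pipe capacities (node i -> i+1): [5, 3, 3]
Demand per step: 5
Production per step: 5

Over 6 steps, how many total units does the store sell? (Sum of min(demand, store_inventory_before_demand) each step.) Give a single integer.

Step 1: sold=5 (running total=5) -> [10 6 8 7]
Step 2: sold=5 (running total=10) -> [10 8 8 5]
Step 3: sold=5 (running total=15) -> [10 10 8 3]
Step 4: sold=3 (running total=18) -> [10 12 8 3]
Step 5: sold=3 (running total=21) -> [10 14 8 3]
Step 6: sold=3 (running total=24) -> [10 16 8 3]

Answer: 24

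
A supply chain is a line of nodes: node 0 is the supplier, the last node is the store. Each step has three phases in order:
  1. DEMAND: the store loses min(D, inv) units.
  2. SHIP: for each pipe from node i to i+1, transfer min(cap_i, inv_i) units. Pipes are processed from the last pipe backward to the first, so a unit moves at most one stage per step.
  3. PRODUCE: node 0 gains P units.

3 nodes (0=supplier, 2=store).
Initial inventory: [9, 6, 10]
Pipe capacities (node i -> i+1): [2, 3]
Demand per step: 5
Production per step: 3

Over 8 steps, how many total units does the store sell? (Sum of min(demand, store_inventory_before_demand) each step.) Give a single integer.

Step 1: sold=5 (running total=5) -> [10 5 8]
Step 2: sold=5 (running total=10) -> [11 4 6]
Step 3: sold=5 (running total=15) -> [12 3 4]
Step 4: sold=4 (running total=19) -> [13 2 3]
Step 5: sold=3 (running total=22) -> [14 2 2]
Step 6: sold=2 (running total=24) -> [15 2 2]
Step 7: sold=2 (running total=26) -> [16 2 2]
Step 8: sold=2 (running total=28) -> [17 2 2]

Answer: 28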